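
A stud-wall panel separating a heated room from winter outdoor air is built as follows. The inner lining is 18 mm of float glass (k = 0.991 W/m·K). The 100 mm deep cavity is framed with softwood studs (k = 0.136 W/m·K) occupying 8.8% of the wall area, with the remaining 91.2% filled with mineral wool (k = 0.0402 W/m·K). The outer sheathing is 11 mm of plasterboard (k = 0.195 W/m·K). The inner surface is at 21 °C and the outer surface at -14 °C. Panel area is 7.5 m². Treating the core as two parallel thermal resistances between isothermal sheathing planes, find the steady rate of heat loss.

Q ≈ 123 W

Sheathing layers in series; stud and cavity paths in parallel between them.
R_inner = 0.018/(0.991×7.5) = 0.002422 K/W
R_stud  = 0.1/(0.136×0.088×7.5) = 1.114 K/W
R_cav   = 0.1/(0.0402×0.912×7.5) = 0.3637 K/W
1/R_core = 1/R_stud + 1/R_cav → R_core = 0.2742 K/W
R_outer = 0.011/(0.195×7.5) = 0.007521 K/W
R_total = 0.2841 K/W
Q = ΔT/R_total = 35/0.2841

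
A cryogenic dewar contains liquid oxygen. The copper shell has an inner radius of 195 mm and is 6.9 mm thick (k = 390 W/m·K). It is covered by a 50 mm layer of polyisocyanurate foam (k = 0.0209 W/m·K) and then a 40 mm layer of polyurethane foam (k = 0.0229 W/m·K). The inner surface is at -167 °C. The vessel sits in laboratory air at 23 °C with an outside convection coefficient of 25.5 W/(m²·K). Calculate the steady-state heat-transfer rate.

Q ≈ 33.5 W

Each spherical layer contributes R = (1/r_i − 1/r_o)/(4πk):
R_copper shell = (1/0.195 − 1/0.2019)/(4π×390) = 3.576×10^-5 K/W
R_polyisocyanurate foam = (1/0.2019 − 1/0.2519)/(4π×0.0209) = 3.743 K/W
R_polyurethane foam = (1/0.2519 − 1/0.2919)/(4π×0.0229) = 1.89 K/W
R_outer film = 1/(h·4πr_o²) = 1/(25.5×4π×0.2919²) = 0.03663 K/W
R_total = 5.67 K/W
Q = ΔT/R_total = 190/5.67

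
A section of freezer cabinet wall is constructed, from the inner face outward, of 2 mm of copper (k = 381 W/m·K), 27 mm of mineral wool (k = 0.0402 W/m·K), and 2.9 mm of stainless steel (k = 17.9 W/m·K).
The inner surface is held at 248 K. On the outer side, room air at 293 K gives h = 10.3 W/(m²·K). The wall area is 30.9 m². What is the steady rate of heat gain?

Using the resistance-network approach (series):
R_copper = L/(kA) = 0.002/(381×30.9) = 1.699×10^-7 K/W
R_mineral wool = L/(kA) = 0.027/(0.0402×30.9) = 0.02174 K/W
R_stainless steel = L/(kA) = 0.0029/(17.9×30.9) = 5.243×10^-6 K/W
R_outer film = 1/(h_o·A) = 1/(10.3×30.9) = 0.003142 K/W
R_total = 0.02488 K/W
Q = ΔT / R_total = 45 / 0.02488

Q ≈ 1810 W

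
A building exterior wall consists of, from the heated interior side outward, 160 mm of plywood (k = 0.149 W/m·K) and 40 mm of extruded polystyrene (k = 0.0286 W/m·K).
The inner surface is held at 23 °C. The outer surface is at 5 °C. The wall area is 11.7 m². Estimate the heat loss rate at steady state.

Using the resistance-network approach (series):
R_plywood = L/(kA) = 0.16/(0.149×11.7) = 0.09178 K/W
R_extruded polystyrene = L/(kA) = 0.04/(0.0286×11.7) = 0.1195 K/W
R_total = 0.2113 K/W
Q = ΔT / R_total = 18 / 0.2113

Q ≈ 85.2 W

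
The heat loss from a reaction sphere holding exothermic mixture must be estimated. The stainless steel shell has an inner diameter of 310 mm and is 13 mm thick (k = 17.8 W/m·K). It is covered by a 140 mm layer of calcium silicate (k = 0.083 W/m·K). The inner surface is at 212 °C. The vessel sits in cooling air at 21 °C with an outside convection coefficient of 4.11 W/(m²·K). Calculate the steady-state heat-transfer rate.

Spherical conduction: R = (1/r_in − 1/r_out)/(4πk) per layer; series-sum.
R_stainless steel shell = (1/0.155 − 1/0.168)/(4π×17.8) = 0.002232 K/W
R_calcium silicate = (1/0.168 − 1/0.308)/(4π×0.083) = 2.594 K/W
R_outer film = 1/(h·4πr_o²) = 1/(4.11×4π×0.308²) = 0.2041 K/W
R_total = 2.8 K/W
Q = ΔT/R_total = 191/2.8

Q ≈ 68.2 W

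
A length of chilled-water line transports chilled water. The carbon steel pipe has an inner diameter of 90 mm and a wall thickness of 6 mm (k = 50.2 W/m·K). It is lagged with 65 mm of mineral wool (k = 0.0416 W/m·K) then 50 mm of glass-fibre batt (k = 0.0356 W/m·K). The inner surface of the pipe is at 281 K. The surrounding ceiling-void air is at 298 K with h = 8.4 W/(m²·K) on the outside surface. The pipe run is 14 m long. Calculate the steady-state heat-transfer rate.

Q ≈ 49 W

Radial resistances (cylindrical: R_cond = ln(r_o/r_i)/(2πkL), R_conv = 1/(h·2πrL)):
R_carbon steel pipe wall = ln(51/45)/(2π×50.2×14) = 2.834×10^-5 K/W
R_mineral wool = ln(116/51)/(2π×0.0416×14) = 0.2246 K/W
R_glass-fibre batt = ln(166/116)/(2π×0.0356×14) = 0.1144 K/W
R_outer film = 1/(h_o·2πr_oL) = 1/(8.4×2π×0.166×14) = 0.008153 K/W
R_total = 0.3472 K/W
Q = ΔT/R_total = 17/0.3472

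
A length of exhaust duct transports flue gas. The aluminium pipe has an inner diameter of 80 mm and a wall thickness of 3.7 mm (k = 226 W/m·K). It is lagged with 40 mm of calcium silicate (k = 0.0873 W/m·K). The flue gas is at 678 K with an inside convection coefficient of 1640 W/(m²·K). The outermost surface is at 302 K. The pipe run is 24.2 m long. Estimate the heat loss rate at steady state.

For a radial system each layer contributes R = ln(r_out/r_in)/(2πkL); films add R = 1/(hA).
R_inner film = 1/(h_i·2πr₁L) = 1/(1640×2π×0.04×24.2) = 1.003×10^-4 K/W
R_aluminium pipe wall = ln(43.7/40)/(2π×226×24.2) = 2.574×10^-6 K/W
R_calcium silicate = ln(83.7/43.7)/(2π×0.0873×24.2) = 0.04896 K/W
R_total = 0.04906 K/W
Q = ΔT/R_total = 376/0.04906

Q ≈ 7660 W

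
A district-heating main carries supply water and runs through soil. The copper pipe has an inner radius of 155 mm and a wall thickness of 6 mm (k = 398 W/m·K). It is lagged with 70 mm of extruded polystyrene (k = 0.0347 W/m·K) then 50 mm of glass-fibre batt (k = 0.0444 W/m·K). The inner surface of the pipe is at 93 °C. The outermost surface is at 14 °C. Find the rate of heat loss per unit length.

q′ ≈ 33.5 W/m

For a radial system each layer contributes R = ln(r_out/r_in)/(2πkL); films add R = 1/(hA).
R_copper pipe wall = ln(161/155)/(2π×398×1) = 1.519×10^-5 K/W
R_extruded polystyrene = ln(231/161)/(2π×0.0347×1) = 1.656 K/W
R_glass-fibre batt = ln(281/231)/(2π×0.0444×1) = 0.7023 K/W
R_total = 2.358 K/W
Q = ΔT/R_total = 79/2.358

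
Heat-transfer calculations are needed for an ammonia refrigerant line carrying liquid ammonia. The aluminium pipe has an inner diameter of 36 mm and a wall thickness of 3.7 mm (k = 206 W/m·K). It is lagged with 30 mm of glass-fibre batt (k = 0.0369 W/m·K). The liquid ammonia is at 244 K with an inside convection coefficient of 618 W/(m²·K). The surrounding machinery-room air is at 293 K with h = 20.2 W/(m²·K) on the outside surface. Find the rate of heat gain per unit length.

q′ ≈ 12.5 W/m

Cylindrical conduction, so R = ln(r₂/r₁)/(2πkL) per layer, in series:
R_inner film = 1/(h_i·2πr₁L) = 1/(618×2π×0.018×1) = 0.01431 K/W
R_aluminium pipe wall = ln(21.7/18)/(2π×206×1) = 1.444×10^-4 K/W
R_glass-fibre batt = ln(51.7/21.7)/(2π×0.0369×1) = 3.744 K/W
R_outer film = 1/(h_o·2πr_oL) = 1/(20.2×2π×0.0517×1) = 0.1524 K/W
R_total = 3.911 K/W
Q = ΔT/R_total = 49/3.911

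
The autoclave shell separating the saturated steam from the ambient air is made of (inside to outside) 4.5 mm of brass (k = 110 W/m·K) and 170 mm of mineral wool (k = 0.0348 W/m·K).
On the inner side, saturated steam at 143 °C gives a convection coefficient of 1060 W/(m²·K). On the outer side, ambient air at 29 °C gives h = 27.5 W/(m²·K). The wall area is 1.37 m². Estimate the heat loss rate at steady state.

Q ≈ 31.7 W

Thermal resistances in series:
R_inner film = 1/(h_i·A) = 1/(1060×1.37) = 6.886×10^-4 K/W
R_brass = L/(kA) = 0.0045/(110×1.37) = 2.986×10^-5 K/W
R_mineral wool = L/(kA) = 0.17/(0.0348×1.37) = 3.566 K/W
R_outer film = 1/(h_o·A) = 1/(27.5×1.37) = 0.02654 K/W
R_total = 3.593 K/W
Q = ΔT / R_total = 114 / 3.593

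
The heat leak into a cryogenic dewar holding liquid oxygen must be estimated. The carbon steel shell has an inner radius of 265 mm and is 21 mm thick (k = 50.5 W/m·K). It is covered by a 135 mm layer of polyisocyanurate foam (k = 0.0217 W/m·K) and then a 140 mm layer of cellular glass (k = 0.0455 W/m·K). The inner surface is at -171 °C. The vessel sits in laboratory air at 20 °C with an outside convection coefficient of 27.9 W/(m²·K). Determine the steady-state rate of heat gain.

Q ≈ 37 W

Each spherical layer contributes R = (1/r_i − 1/r_o)/(4πk):
R_carbon steel shell = (1/0.265 − 1/0.286)/(4π×50.5) = 4.366×10^-4 K/W
R_polyisocyanurate foam = (1/0.286 − 1/0.421)/(4π×0.0217) = 4.112 K/W
R_cellular glass = (1/0.421 − 1/0.561)/(4π×0.0455) = 1.037 K/W
R_outer film = 1/(h·4πr_o²) = 1/(27.9×4π×0.561²) = 0.009063 K/W
R_total = 5.158 K/W
Q = ΔT/R_total = 191/5.158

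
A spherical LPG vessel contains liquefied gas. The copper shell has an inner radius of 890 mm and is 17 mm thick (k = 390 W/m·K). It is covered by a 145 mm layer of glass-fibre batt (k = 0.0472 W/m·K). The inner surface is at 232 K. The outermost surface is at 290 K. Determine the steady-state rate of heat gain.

Radial (spherical) resistances in series:
R_copper shell = (1/0.89 − 1/0.907)/(4π×390) = 4.297×10^-6 K/W
R_glass-fibre batt = (1/0.907 − 1/1.052)/(4π×0.0472) = 0.2562 K/W
R_total = 0.2562 K/W
Q = ΔT/R_total = 58/0.2562

Q ≈ 226 W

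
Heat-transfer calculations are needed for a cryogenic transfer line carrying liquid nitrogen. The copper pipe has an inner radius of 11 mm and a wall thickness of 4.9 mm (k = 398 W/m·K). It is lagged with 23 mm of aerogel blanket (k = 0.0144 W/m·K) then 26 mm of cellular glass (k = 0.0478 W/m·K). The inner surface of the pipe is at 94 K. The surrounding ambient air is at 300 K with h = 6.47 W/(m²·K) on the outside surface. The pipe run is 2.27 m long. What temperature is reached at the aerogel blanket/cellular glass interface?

For a radial system each layer contributes R = ln(r_out/r_in)/(2πkL); films add R = 1/(hA).
R_copper pipe wall = ln(15.9/11)/(2π×398×2.27) = 6.49×10^-5 K/W
R_aerogel blanket = ln(38.9/15.9)/(2π×0.0144×2.27) = 4.356 K/W
R_cellular glass = ln(64.9/38.9)/(2π×0.0478×2.27) = 0.7508 K/W
R_outer film = 1/(h_o·2πr_oL) = 1/(6.47×2π×0.0649×2.27) = 0.167 K/W
R_total = 5.274 K/W
Q = ΔT/R_total = 206/5.274
Q = 39.1 W
T_interface = T_inner + Q·ΣR(inner→interface) = 94 + 39.1×4.356

T ≈ 264 K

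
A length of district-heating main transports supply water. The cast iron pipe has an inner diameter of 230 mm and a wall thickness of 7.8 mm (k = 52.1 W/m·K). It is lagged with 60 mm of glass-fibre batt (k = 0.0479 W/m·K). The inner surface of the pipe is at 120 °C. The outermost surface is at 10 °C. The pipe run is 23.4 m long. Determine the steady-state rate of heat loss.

Q ≈ 1950 W

Cylindrical conduction, so R = ln(r₂/r₁)/(2πkL) per layer, in series:
R_cast iron pipe wall = ln(122.8/115)/(2π×52.1×23.4) = 8.567×10^-6 K/W
R_glass-fibre batt = ln(182.8/122.8)/(2π×0.0479×23.4) = 0.05649 K/W
R_total = 0.0565 K/W
Q = ΔT/R_total = 110/0.0565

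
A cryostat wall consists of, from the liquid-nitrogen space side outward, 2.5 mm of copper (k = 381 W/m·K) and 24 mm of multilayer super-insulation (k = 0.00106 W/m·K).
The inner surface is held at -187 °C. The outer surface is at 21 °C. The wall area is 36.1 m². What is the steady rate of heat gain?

Model the wall as resistances in series:
R_copper = L/(kA) = 0.0025/(381×36.1) = 1.818×10^-7 K/W
R_multilayer super-insulation = L/(kA) = 0.024/(0.00106×36.1) = 0.6272 K/W
R_total = 0.6272 K/W
Q = ΔT / R_total = 208 / 0.6272

Q ≈ 332 W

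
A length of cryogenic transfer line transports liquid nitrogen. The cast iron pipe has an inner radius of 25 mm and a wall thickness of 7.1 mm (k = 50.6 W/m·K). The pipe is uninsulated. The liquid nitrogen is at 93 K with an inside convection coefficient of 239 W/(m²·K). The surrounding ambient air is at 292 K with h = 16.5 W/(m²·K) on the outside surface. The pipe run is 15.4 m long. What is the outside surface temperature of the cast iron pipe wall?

T ≈ 110 K

Radial resistances (cylindrical: R_cond = ln(r_o/r_i)/(2πkL), R_conv = 1/(h·2πrL)):
R_inner film = 1/(h_i·2πr₁L) = 1/(239×2π×0.025×15.4) = 0.00173 K/W
R_cast iron pipe wall = ln(32.1/25)/(2π×50.6×15.4) = 5.106×10^-5 K/W
R_outer film = 1/(h_o·2πr_oL) = 1/(16.5×2π×0.0321×15.4) = 0.01951 K/W
R_total = 0.02129 K/W
Q = ΔT/R_total = 199/0.02129
Q = 9350 W
T_interface = T_inner + Q·ΣR(inner→interface) = 93 + 9350×0.001781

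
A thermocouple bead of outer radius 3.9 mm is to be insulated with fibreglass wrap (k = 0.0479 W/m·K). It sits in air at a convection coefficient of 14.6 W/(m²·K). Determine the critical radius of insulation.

For a sphere r_cr = 2k/h = 2×0.0479/14.6
r_cr = 6.56 mm; since the bare radius (3.9 mm) is below r_cr, adding a thin layer of insulation will *increase* heat loss.

r_cr ≈ 6.56 mm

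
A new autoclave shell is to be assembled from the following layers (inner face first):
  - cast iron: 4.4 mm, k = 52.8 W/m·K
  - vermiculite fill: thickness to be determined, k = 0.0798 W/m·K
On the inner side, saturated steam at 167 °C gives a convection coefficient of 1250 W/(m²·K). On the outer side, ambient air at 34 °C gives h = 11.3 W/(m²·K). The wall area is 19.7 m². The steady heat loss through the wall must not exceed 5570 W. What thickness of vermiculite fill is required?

Using the resistance-network approach (series):
R_inner film = 1/(h_i·A) = 1/(1250×19.7) = 4.061×10^-5 K/W
R_cast iron = L/(kA) = 0.0044/(52.8×19.7) = 4.23×10^-6 K/W
R_outer film = 1/(h_o·A) = 1/(11.3×19.7) = 0.004492 K/W
Sum of the known resistances R_other = 0.004537 K/W
Required total resistance R_tot = ΔT/Q_allow = 133/5570 = 0.02388 K/W
R_vermiculite fill = R_tot − R_other = 0.01934 K/W
L = R·k·A = 0.01934×0.0798×19.7

L ≈ 30.4 mm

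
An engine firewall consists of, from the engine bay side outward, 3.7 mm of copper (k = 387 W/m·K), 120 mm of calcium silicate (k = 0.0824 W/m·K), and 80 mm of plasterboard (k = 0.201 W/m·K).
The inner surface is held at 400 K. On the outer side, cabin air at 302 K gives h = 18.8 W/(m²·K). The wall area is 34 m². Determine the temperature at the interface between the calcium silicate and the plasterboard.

T ≈ 325 K

Model the wall as resistances in series:
R_copper = L/(kA) = 0.0037/(387×34) = 2.812×10^-7 K/W
R_calcium silicate = L/(kA) = 0.12/(0.0824×34) = 0.04283 K/W
R_plasterboard = L/(kA) = 0.08/(0.201×34) = 0.01171 K/W
R_outer film = 1/(h_o·A) = 1/(18.8×34) = 0.001564 K/W
R_total = 0.0561 K/W;  Q = ΔT/R_total = 98/0.0561 = 1747 W
T_interface = T_inner − Q·ΣR(inner→interface) = 400 − 1750×0.04283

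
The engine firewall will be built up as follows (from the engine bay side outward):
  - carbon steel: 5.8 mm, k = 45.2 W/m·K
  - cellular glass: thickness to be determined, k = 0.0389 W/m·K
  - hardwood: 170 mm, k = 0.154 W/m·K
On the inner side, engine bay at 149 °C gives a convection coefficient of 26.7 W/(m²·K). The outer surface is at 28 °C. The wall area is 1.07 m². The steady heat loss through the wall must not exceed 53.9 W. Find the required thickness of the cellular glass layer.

Model the wall as resistances in series:
R_inner film = 1/(h_i·A) = 1/(26.7×1.07) = 0.035 K/W
R_carbon steel = L/(kA) = 0.0058/(45.2×1.07) = 1.199×10^-4 K/W
R_hardwood = L/(kA) = 0.17/(0.154×1.07) = 1.032 K/W
Sum of the known resistances R_other = 1.067 K/W
Required total resistance R_tot = ΔT/Q_allow = 121/53.9 = 2.245 K/W
R_cellular glass = R_tot − R_other = 1.178 K/W
L = R·k·A = 1.178×0.0389×1.07

L ≈ 49 mm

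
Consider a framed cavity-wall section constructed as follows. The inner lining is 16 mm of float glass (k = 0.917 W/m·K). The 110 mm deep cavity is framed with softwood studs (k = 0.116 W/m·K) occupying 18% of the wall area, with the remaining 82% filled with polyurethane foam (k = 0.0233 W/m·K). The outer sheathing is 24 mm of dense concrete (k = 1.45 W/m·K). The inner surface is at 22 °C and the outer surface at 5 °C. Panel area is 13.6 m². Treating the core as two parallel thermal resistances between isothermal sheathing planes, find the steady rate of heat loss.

Sheathing layers in series; stud and cavity paths in parallel between them.
R_inner = 0.016/(0.917×13.6) = 0.001283 K/W
R_stud  = 0.11/(0.116×0.18×13.6) = 0.3874 K/W
R_cav   = 0.11/(0.0233×0.82×13.6) = 0.4233 K/W
1/R_core = 1/R_stud + 1/R_cav → R_core = 0.2023 K/W
R_outer = 0.024/(1.45×13.6) = 0.001217 K/W
R_total = 0.2048 K/W
Q = ΔT/R_total = 17/0.2048

Q ≈ 83 W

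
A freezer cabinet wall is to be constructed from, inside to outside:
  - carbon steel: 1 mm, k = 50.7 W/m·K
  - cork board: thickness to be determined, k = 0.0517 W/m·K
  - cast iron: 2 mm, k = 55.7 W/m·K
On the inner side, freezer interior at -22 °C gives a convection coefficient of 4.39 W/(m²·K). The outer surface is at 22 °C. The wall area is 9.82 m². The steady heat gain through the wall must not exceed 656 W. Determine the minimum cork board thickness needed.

L ≈ 22.3 mm

Treating each layer as a thermal resistance in series:
R_inner film = 1/(h_i·A) = 1/(4.39×9.82) = 0.0232 K/W
R_carbon steel = L/(kA) = 0.001/(50.7×9.82) = 2.009×10^-6 K/W
R_cast iron = L/(kA) = 0.002/(55.7×9.82) = 3.656×10^-6 K/W
Sum of the known resistances R_other = 0.0232 K/W
Required total resistance R_tot = ΔT/Q_allow = 44/656 = 0.06707 K/W
R_cork board = R_tot − R_other = 0.04387 K/W
L = R·k·A = 0.04387×0.0517×9.82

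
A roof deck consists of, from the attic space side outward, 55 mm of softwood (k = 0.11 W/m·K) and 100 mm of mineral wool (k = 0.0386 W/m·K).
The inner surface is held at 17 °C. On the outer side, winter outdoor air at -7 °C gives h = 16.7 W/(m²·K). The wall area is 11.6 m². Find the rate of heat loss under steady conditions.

Q ≈ 88.4 W

Model the wall as resistances in series:
R_softwood = L/(kA) = 0.055/(0.11×11.6) = 0.0431 K/W
R_mineral wool = L/(kA) = 0.1/(0.0386×11.6) = 0.2233 K/W
R_outer film = 1/(h_o·A) = 1/(16.7×11.6) = 0.005162 K/W
R_total = 0.2716 K/W
Q = ΔT / R_total = 24 / 0.2716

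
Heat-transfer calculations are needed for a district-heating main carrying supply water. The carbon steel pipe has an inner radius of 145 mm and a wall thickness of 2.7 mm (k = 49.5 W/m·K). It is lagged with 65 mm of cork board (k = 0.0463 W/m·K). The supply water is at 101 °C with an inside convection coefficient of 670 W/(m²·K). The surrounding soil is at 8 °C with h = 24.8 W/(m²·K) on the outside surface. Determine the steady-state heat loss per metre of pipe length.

q′ ≈ 72.3 W/m

Cylindrical conduction, so R = ln(r₂/r₁)/(2πkL) per layer, in series:
R_inner film = 1/(h_i·2πr₁L) = 1/(670×2π×0.145×1) = 0.001638 K/W
R_carbon steel pipe wall = ln(147.7/145)/(2π×49.5×1) = 5.932×10^-5 K/W
R_cork board = ln(212.7/147.7)/(2π×0.0463×1) = 1.254 K/W
R_outer film = 1/(h_o·2πr_oL) = 1/(24.8×2π×0.2127×1) = 0.03017 K/W
R_total = 1.286 K/W
Q = ΔT/R_total = 93/1.286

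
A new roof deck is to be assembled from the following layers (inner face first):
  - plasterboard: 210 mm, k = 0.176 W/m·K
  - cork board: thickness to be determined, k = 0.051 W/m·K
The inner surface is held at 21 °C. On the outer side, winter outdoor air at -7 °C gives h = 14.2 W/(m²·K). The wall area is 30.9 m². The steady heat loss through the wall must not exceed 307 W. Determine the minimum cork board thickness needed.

Treating each layer as a thermal resistance in series:
R_plasterboard = L/(kA) = 0.21/(0.176×30.9) = 0.03861 K/W
R_outer film = 1/(h_o·A) = 1/(14.2×30.9) = 0.002279 K/W
Sum of the known resistances R_other = 0.04089 K/W
Required total resistance R_tot = ΔT/Q_allow = 28/307 = 0.09121 K/W
R_cork board = R_tot − R_other = 0.05031 K/W
L = R·k·A = 0.05031×0.051×30.9

L ≈ 79.3 mm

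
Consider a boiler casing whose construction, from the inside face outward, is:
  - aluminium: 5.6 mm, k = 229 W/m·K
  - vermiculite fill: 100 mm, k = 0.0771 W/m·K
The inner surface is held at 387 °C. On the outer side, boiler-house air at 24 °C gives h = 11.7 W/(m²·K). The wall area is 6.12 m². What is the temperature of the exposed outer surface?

T ≈ 46.4 °C

Series thermal resistances:
R_aluminium = L/(kA) = 0.0056/(229×6.12) = 3.996×10^-6 K/W
R_vermiculite fill = L/(kA) = 0.1/(0.0771×6.12) = 0.2119 K/W
R_outer film = 1/(h_o·A) = 1/(11.7×6.12) = 0.01397 K/W
R_total = 0.2259 K/W;  Q = ΔT/R_total = 363/0.2259 = 1607 W
T_interface = T_inner − Q·ΣR(inner→interface) = 387 − 1610×0.2119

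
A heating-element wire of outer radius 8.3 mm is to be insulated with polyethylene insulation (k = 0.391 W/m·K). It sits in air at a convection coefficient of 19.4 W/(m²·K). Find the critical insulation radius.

For a cylinder r_cr = k/h = 0.391/19.4
r_cr = 20.2 mm; since the bare radius (8.3 mm) is below r_cr, adding a thin layer of insulation will *increase* heat loss.

r_cr ≈ 20.2 mm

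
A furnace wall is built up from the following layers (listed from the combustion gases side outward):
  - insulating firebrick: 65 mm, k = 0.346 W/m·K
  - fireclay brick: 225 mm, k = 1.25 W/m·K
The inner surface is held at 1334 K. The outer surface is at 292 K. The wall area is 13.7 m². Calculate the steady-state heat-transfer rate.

Treating each layer as a thermal resistance in series:
R_insulating firebrick = L/(kA) = 0.065/(0.346×13.7) = 0.01371 K/W
R_fireclay brick = L/(kA) = 0.225/(1.25×13.7) = 0.01314 K/W
R_total = 0.02685 K/W
Q = ΔT / R_total = 1042 / 0.02685

Q ≈ 38800 W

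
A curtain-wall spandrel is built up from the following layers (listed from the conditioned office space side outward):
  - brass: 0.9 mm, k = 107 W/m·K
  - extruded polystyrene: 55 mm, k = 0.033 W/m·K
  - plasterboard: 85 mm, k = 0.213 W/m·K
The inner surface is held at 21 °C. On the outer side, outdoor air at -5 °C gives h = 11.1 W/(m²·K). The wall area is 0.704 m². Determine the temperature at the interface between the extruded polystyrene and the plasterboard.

Series thermal resistances:
R_brass = L/(kA) = 0.0009/(107×0.704) = 1.195×10^-5 K/W
R_extruded polystyrene = L/(kA) = 0.055/(0.033×0.704) = 2.367 K/W
R_plasterboard = L/(kA) = 0.085/(0.213×0.704) = 0.5668 K/W
R_outer film = 1/(h_o·A) = 1/(11.1×0.704) = 0.128 K/W
R_total = 3.062 K/W;  Q = ΔT/R_total = 26/3.062 = 8.49 W
T_interface = T_inner − Q·ΣR(inner→interface) = 21 − 8.49×2.367

T ≈ 0.899 °C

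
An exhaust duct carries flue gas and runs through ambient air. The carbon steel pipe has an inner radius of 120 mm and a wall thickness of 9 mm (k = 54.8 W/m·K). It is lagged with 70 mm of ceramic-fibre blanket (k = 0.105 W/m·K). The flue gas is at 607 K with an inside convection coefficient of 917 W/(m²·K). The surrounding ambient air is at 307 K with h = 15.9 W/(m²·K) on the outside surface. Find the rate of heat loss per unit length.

q′ ≈ 423 W/m

Radial resistances (cylindrical: R_cond = ln(r_o/r_i)/(2πkL), R_conv = 1/(h·2πrL)):
R_inner film = 1/(h_i·2πr₁L) = 1/(917×2π×0.12×1) = 0.001446 K/W
R_carbon steel pipe wall = ln(129/120)/(2π×54.8×1) = 2.1×10^-4 K/W
R_ceramic-fibre blanket = ln(199/129)/(2π×0.105×1) = 0.6571 K/W
R_outer film = 1/(h_o·2πr_oL) = 1/(15.9×2π×0.199×1) = 0.0503 K/W
R_total = 0.709 K/W
Q = ΔT/R_total = 300/0.709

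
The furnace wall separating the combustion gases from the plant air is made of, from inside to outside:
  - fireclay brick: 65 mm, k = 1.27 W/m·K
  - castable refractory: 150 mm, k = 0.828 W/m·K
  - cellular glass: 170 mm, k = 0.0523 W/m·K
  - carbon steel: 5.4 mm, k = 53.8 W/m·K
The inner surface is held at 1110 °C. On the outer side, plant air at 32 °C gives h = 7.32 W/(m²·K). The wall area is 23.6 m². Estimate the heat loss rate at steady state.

Model the wall as resistances in series:
R_fireclay brick = L/(kA) = 0.065/(1.27×23.6) = 0.002169 K/W
R_castable refractory = L/(kA) = 0.15/(0.828×23.6) = 0.007676 K/W
R_cellular glass = L/(kA) = 0.17/(0.0523×23.6) = 0.1377 K/W
R_carbon steel = L/(kA) = 0.0054/(53.8×23.6) = 4.253×10^-6 K/W
R_outer film = 1/(h_o·A) = 1/(7.32×23.6) = 0.005789 K/W
R_total = 0.1534 K/W
Q = ΔT / R_total = 1078 / 0.1534

Q ≈ 7030 W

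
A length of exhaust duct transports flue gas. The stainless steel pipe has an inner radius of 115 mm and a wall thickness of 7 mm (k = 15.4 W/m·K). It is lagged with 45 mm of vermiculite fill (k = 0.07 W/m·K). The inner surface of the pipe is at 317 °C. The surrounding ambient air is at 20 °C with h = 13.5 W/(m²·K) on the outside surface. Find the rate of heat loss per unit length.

Per-layer cylindrical resistances, series-summed:
R_stainless steel pipe wall = ln(122/115)/(2π×15.4×1) = 6.107×10^-4 K/W
R_vermiculite fill = ln(167/122)/(2π×0.07×1) = 0.7139 K/W
R_outer film = 1/(h_o·2πr_oL) = 1/(13.5×2π×0.167×1) = 0.07059 K/W
R_total = 0.7851 K/W
Q = ΔT/R_total = 297/0.7851

q′ ≈ 378 W/m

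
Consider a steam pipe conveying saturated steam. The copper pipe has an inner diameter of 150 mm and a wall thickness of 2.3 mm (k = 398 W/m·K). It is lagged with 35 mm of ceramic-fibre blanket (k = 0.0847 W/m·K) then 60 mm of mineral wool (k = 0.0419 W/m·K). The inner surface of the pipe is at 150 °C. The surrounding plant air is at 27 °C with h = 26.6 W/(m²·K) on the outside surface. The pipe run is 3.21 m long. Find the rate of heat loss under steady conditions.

Q ≈ 167 W

Radial resistances (cylindrical: R_cond = ln(r_o/r_i)/(2πkL), R_conv = 1/(h·2πrL)):
R_copper pipe wall = ln(77.3/75)/(2π×398×3.21) = 3.763×10^-6 K/W
R_ceramic-fibre blanket = ln(112.3/77.3)/(2π×0.0847×3.21) = 0.2186 K/W
R_mineral wool = ln(172.3/112.3)/(2π×0.0419×3.21) = 0.5065 K/W
R_outer film = 1/(h_o·2πr_oL) = 1/(26.6×2π×0.1723×3.21) = 0.01082 K/W
R_total = 0.736 K/W
Q = ΔT/R_total = 123/0.736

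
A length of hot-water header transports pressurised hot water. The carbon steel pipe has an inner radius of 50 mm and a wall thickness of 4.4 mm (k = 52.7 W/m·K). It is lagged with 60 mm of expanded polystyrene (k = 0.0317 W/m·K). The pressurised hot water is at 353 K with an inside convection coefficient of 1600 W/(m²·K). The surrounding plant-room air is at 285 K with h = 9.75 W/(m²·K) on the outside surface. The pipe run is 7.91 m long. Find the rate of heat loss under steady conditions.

Q ≈ 139 W

Per-layer cylindrical resistances, series-summed:
R_inner film = 1/(h_i·2πr₁L) = 1/(1600×2π×0.05×7.91) = 2.515×10^-4 K/W
R_carbon steel pipe wall = ln(54.4/50)/(2π×52.7×7.91) = 3.22×10^-5 K/W
R_expanded polystyrene = ln(114.4/54.4)/(2π×0.0317×7.91) = 0.4718 K/W
R_outer film = 1/(h_o·2πr_oL) = 1/(9.75×2π×0.1144×7.91) = 0.01804 K/W
R_total = 0.4901 K/W
Q = ΔT/R_total = 68/0.4901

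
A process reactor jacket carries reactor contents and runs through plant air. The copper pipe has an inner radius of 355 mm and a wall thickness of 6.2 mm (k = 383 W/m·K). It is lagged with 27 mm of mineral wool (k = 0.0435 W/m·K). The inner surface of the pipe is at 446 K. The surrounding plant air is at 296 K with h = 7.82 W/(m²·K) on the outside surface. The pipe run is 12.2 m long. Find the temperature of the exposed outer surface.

T ≈ 321 K

Cylindrical conduction, so R = ln(r₂/r₁)/(2πkL) per layer, in series:
R_copper pipe wall = ln(361.2/355)/(2π×383×12.2) = 5.897×10^-7 K/W
R_mineral wool = ln(388.2/361.2)/(2π×0.0435×12.2) = 0.02162 K/W
R_outer film = 1/(h_o·2πr_oL) = 1/(7.82×2π×0.3882×12.2) = 0.004297 K/W
R_total = 0.02592 K/W
Q = ΔT/R_total = 150/0.02592
Q = 5790 W
T_interface = T_inner − Q·ΣR(inner→interface) = 446 − 5790×0.02162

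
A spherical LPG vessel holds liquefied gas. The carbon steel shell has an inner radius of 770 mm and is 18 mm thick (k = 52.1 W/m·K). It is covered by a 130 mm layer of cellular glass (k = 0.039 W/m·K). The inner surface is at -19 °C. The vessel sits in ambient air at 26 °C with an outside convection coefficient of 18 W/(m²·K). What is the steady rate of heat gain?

Q ≈ 121 W

Spherical conduction: R = (1/r_in − 1/r_out)/(4πk) per layer; series-sum.
R_carbon steel shell = (1/0.77 − 1/0.788)/(4π×52.1) = 4.531×10^-5 K/W
R_cellular glass = (1/0.788 − 1/0.918)/(4π×0.039) = 0.3667 K/W
R_outer film = 1/(h·4πr_o²) = 1/(18×4π×0.918²) = 0.005246 K/W
R_total = 0.372 K/W
Q = ΔT/R_total = 45/0.372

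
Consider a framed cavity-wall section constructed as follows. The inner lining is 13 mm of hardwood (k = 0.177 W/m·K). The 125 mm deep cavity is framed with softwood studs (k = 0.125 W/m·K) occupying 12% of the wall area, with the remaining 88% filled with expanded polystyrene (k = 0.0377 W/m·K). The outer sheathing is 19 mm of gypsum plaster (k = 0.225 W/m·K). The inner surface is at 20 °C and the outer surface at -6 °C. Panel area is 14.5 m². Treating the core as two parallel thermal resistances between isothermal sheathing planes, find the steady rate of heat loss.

Sheathing layers in series; stud and cavity paths in parallel between them.
R_inner = 0.013/(0.177×14.5) = 0.005065 K/W
R_stud  = 0.125/(0.125×0.12×14.5) = 0.5747 K/W
R_cav   = 0.125/(0.0377×0.88×14.5) = 0.2598 K/W
1/R_core = 1/R_stud + 1/R_cav → R_core = 0.1789 K/W
R_outer = 0.019/(0.225×14.5) = 0.005824 K/W
R_total = 0.1898 K/W
Q = ΔT/R_total = 26/0.1898

Q ≈ 137 W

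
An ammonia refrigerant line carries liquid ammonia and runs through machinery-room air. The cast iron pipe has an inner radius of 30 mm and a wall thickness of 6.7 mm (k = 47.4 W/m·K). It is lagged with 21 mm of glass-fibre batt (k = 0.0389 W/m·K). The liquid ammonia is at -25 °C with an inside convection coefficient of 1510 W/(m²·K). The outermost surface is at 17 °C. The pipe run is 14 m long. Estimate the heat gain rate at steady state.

Per-layer cylindrical resistances, series-summed:
R_inner film = 1/(h_i·2πr₁L) = 1/(1510×2π×0.03×14) = 2.51×10^-4 K/W
R_cast iron pipe wall = ln(36.7/30)/(2π×47.4×14) = 4.835×10^-5 K/W
R_glass-fibre batt = ln(57.7/36.7)/(2π×0.0389×14) = 0.1322 K/W
R_total = 0.1325 K/W
Q = ΔT/R_total = 42/0.1325

Q ≈ 317 W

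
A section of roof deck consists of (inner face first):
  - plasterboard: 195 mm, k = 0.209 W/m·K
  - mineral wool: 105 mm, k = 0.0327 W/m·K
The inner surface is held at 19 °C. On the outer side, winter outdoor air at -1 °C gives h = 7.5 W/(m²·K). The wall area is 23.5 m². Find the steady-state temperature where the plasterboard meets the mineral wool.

Thermal resistances in series:
R_plasterboard = L/(kA) = 0.195/(0.209×23.5) = 0.0397 K/W
R_mineral wool = L/(kA) = 0.105/(0.0327×23.5) = 0.1366 K/W
R_outer film = 1/(h_o·A) = 1/(7.5×23.5) = 0.005674 K/W
R_total = 0.182 K/W;  Q = ΔT/R_total = 20/0.182 = 109.9 W
T_interface = T_inner − Q·ΣR(inner→interface) = 19 − 110×0.0397

T ≈ 14.6 °C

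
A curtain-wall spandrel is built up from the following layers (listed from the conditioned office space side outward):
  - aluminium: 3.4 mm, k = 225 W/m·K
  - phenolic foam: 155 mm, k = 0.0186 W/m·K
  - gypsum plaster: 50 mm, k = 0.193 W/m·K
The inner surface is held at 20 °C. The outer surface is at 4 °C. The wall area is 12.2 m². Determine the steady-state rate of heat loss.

Series thermal resistances:
R_aluminium = L/(kA) = 0.0034/(225×12.2) = 1.239×10^-6 K/W
R_phenolic foam = L/(kA) = 0.155/(0.0186×12.2) = 0.6831 K/W
R_gypsum plaster = L/(kA) = 0.05/(0.193×12.2) = 0.02124 K/W
R_total = 0.7043 K/W
Q = ΔT / R_total = 16 / 0.7043

Q ≈ 22.7 W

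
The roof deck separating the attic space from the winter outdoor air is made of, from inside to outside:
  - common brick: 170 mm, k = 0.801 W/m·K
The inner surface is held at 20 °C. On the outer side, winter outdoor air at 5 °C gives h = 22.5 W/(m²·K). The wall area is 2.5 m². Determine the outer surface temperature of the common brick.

Using the resistance-network approach (series):
R_common brick = L/(kA) = 0.17/(0.801×2.5) = 0.08489 K/W
R_outer film = 1/(h_o·A) = 1/(22.5×2.5) = 0.01778 K/W
R_total = 0.1027 K/W;  Q = ΔT/R_total = 15/0.1027 = 146.1 W
T_interface = T_inner − Q·ΣR(inner→interface) = 20 − 146×0.08489

T ≈ 7.6 °C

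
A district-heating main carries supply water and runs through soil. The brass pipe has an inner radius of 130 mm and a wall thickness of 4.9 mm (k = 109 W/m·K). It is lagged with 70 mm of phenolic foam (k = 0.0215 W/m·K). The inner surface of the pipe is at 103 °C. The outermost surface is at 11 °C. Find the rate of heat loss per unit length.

q′ ≈ 29.7 W/m

Treating each annulus and film as a series resistance:
R_brass pipe wall = ln(134.9/130)/(2π×109×1) = 5.402×10^-5 K/W
R_phenolic foam = ln(204.9/134.9)/(2π×0.0215×1) = 3.094 K/W
R_total = 3.094 K/W
Q = ΔT/R_total = 92/3.094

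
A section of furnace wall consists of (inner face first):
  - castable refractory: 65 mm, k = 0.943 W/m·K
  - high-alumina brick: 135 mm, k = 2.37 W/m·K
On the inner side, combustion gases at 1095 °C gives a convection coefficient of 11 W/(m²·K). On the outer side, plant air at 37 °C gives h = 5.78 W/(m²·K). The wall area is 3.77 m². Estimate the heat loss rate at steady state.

Using the resistance-network approach (series):
R_inner film = 1/(h_i·A) = 1/(11×3.77) = 0.02411 K/W
R_castable refractory = L/(kA) = 0.065/(0.943×3.77) = 0.01828 K/W
R_high-alumina brick = L/(kA) = 0.135/(2.37×3.77) = 0.01511 K/W
R_outer film = 1/(h_o·A) = 1/(5.78×3.77) = 0.04589 K/W
R_total = 0.1034 K/W
Q = ΔT / R_total = 1058 / 0.1034

Q ≈ 10200 W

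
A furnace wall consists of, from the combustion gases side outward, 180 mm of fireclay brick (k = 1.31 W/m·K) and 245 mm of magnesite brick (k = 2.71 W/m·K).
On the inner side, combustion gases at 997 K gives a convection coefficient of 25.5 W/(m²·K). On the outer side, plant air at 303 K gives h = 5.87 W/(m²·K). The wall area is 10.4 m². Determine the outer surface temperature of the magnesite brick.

Treating each layer as a thermal resistance in series:
R_inner film = 1/(h_i·A) = 1/(25.5×10.4) = 0.003771 K/W
R_fireclay brick = L/(kA) = 0.18/(1.31×10.4) = 0.01321 K/W
R_magnesite brick = L/(kA) = 0.245/(2.71×10.4) = 0.008693 K/W
R_outer film = 1/(h_o·A) = 1/(5.87×10.4) = 0.01638 K/W
R_total = 0.04206 K/W;  Q = ΔT/R_total = 694/0.04206 = 16500 W
T_interface = T_inner − Q·ΣR(inner→interface) = 997 − 16500×0.02568

T ≈ 573 K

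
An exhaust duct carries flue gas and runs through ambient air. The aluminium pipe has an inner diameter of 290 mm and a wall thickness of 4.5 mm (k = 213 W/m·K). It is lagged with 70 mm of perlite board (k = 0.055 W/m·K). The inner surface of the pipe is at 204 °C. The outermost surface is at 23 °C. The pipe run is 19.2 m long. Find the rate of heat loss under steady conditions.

Per-layer cylindrical resistances, series-summed:
R_aluminium pipe wall = ln(149.5/145)/(2π×213×19.2) = 1.189×10^-6 K/W
R_perlite board = ln(219.5/149.5)/(2π×0.055×19.2) = 0.05788 K/W
R_total = 0.05788 K/W
Q = ΔT/R_total = 181/0.05788

Q ≈ 3130 W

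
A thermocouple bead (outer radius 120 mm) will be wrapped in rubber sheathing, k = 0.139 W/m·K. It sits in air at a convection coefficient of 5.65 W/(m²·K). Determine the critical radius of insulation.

r_cr ≈ 49.2 mm

For a sphere r_cr = 2k/h = 2×0.139/5.65
r_cr = 49.2 mm; since the bare radius (120 mm) is above r_cr, any added insulation will reduce heat loss.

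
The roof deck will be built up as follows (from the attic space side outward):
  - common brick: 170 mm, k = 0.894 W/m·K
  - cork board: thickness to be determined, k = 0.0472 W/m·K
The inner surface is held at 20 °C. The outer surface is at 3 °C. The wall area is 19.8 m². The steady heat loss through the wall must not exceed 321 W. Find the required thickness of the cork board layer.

Thermal resistances in series:
R_common brick = L/(kA) = 0.17/(0.894×19.8) = 0.009604 K/W
Sum of the known resistances R_other = 0.009604 K/W
Required total resistance R_tot = ΔT/Q_allow = 17/321 = 0.05296 K/W
R_cork board = R_tot − R_other = 0.04336 K/W
L = R·k·A = 0.04336×0.0472×19.8

L ≈ 40.5 mm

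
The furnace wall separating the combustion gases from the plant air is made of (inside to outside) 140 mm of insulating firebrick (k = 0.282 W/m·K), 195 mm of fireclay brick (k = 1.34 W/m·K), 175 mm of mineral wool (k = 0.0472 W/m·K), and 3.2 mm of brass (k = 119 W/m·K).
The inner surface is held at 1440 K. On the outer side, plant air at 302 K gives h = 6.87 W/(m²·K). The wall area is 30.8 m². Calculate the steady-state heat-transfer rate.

Q ≈ 7800 W

Thermal resistances in series:
R_insulating firebrick = L/(kA) = 0.14/(0.282×30.8) = 0.01612 K/W
R_fireclay brick = L/(kA) = 0.195/(1.34×30.8) = 0.004725 K/W
R_mineral wool = L/(kA) = 0.175/(0.0472×30.8) = 0.1204 K/W
R_brass = L/(kA) = 0.0032/(119×30.8) = 8.731×10^-7 K/W
R_outer film = 1/(h_o·A) = 1/(6.87×30.8) = 0.004726 K/W
R_total = 0.1459 K/W
Q = ΔT / R_total = 1138 / 0.1459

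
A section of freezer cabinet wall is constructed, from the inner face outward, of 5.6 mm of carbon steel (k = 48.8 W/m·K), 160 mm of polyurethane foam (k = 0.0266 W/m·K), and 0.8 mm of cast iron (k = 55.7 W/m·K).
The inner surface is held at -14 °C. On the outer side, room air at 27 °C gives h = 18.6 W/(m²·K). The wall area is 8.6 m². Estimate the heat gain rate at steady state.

Model the wall as resistances in series:
R_carbon steel = L/(kA) = 0.0056/(48.8×8.6) = 1.334×10^-5 K/W
R_polyurethane foam = L/(kA) = 0.16/(0.0266×8.6) = 0.6994 K/W
R_cast iron = L/(kA) = 0.0008/(55.7×8.6) = 1.67×10^-6 K/W
R_outer film = 1/(h_o·A) = 1/(18.6×8.6) = 0.006252 K/W
R_total = 0.7057 K/W
Q = ΔT / R_total = 41 / 0.7057

Q ≈ 58.1 W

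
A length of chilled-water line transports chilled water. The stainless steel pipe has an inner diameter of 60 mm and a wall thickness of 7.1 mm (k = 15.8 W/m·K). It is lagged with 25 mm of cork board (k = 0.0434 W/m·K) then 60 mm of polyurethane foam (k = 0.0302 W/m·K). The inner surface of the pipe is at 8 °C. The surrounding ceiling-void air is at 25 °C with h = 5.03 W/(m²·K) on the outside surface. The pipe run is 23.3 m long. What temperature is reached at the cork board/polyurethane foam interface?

T ≈ 13.6 °C

Per-layer cylindrical resistances, series-summed:
R_stainless steel pipe wall = ln(37.1/30)/(2π×15.8×23.3) = 9.183×10^-5 K/W
R_cork board = ln(62.1/37.1)/(2π×0.0434×23.3) = 0.08108 K/W
R_polyurethane foam = ln(122.1/62.1)/(2π×0.0302×23.3) = 0.1529 K/W
R_outer film = 1/(h_o·2πr_oL) = 1/(5.03×2π×0.1221×23.3) = 0.01112 K/W
R_total = 0.2452 K/W
Q = ΔT/R_total = 17/0.2452
Q = 69.3 W
T_interface = T_inner + Q·ΣR(inner→interface) = 8 + 69.3×0.08117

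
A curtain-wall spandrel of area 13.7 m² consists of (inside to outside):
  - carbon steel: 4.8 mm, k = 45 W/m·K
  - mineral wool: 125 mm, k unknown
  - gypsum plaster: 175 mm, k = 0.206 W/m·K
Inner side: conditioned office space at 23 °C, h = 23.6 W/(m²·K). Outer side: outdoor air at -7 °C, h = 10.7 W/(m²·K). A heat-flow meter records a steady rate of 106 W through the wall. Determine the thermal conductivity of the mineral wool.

Using the resistance-network approach (series):
R_inner film = 1/(h_i·A) = 1/(23.6×13.7) = 0.003093 K/W
R_carbon steel = L/(kA) = 0.0048/(45×13.7) = 7.786×10^-6 K/W
R_gypsum plaster = L/(kA) = 0.175/(0.206×13.7) = 0.06201 K/W
R_outer film = 1/(h_o·A) = 1/(10.7×13.7) = 0.006822 K/W
Sum of known resistances R_other = 0.07193 K/W
Total R = ΔT/Q = 30/106 = 0.283 K/W
R_mineral wool = R_total − R_other = 0.2111 K/W
k = L/(R·A) = 0.125/(0.2111×13.7)

k ≈ 0.0432 W/(m·K)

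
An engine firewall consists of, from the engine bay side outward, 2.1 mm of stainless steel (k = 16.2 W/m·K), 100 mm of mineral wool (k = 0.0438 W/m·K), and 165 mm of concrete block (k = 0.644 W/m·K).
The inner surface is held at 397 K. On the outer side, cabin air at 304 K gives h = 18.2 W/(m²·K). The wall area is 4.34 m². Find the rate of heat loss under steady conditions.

Model the wall as resistances in series:
R_stainless steel = L/(kA) = 0.0021/(16.2×4.34) = 2.987×10^-5 K/W
R_mineral wool = L/(kA) = 0.1/(0.0438×4.34) = 0.5261 K/W
R_concrete block = L/(kA) = 0.165/(0.644×4.34) = 0.05903 K/W
R_outer film = 1/(h_o·A) = 1/(18.2×4.34) = 0.01266 K/W
R_total = 0.5978 K/W
Q = ΔT / R_total = 93 / 0.5978

Q ≈ 156 W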